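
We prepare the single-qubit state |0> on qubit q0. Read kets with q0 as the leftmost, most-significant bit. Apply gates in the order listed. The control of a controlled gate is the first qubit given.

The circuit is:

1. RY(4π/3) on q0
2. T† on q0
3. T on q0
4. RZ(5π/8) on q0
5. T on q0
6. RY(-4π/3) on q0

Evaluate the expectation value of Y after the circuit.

The expectation value of Y is sqrt(3)*(-exp(I*pi/4) + I)*exp(I*pi/8)/4.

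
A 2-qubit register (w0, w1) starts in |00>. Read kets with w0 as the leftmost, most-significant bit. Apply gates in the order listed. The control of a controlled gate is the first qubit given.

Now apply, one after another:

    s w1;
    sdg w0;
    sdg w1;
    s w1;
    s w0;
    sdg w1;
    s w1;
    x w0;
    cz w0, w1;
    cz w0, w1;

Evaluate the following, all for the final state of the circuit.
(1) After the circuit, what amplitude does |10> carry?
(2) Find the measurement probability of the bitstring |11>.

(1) |10> carries amplitude 1 in the final state.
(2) Outcome |11> occurs with probability 0.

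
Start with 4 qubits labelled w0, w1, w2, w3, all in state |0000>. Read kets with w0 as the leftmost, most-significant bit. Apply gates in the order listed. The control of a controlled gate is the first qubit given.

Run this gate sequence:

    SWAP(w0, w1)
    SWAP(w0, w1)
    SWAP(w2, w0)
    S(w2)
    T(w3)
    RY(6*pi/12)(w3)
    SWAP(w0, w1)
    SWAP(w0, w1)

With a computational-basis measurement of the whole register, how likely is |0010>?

The probability of measuring |0010> is 0.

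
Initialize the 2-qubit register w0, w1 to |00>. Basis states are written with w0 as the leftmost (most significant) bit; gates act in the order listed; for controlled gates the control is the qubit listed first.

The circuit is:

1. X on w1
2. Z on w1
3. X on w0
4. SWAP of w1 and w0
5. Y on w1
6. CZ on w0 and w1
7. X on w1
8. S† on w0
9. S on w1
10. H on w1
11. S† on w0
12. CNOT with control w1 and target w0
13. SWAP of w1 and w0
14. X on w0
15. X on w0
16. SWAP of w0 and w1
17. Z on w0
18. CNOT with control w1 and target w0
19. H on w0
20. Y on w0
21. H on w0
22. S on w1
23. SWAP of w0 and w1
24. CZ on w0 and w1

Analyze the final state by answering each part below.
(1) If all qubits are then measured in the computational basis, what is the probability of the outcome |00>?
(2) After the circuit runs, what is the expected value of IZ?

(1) The probability of measuring |00> is 1/2.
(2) The observable IZ averages to 1.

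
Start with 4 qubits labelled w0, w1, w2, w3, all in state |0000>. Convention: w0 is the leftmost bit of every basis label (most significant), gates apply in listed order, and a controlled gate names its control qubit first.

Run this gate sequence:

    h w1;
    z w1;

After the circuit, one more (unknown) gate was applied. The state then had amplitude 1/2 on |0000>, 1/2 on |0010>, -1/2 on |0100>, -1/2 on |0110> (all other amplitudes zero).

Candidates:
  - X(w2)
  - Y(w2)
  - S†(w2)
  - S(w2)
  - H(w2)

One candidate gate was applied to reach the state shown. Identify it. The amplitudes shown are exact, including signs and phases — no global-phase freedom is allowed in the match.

The unique candidate consistent with the amplitudes is H(w2).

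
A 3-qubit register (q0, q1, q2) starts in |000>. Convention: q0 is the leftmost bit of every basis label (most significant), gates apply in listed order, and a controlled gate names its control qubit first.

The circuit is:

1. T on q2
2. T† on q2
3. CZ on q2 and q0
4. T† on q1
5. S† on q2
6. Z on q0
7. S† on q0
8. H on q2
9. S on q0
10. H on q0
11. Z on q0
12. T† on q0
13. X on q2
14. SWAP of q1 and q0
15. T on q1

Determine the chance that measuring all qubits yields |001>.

The probability of measuring |001> is 1/4.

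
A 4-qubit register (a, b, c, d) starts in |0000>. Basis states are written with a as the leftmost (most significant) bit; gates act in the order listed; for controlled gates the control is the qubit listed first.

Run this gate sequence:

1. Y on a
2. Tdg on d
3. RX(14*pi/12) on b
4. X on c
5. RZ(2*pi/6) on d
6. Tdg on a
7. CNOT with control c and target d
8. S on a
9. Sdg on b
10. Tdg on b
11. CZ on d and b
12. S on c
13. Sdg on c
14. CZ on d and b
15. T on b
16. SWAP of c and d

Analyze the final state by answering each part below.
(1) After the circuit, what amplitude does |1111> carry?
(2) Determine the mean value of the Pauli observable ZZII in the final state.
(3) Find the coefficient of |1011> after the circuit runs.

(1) The amplitude on |1111> is (-sqrt(6) - sqrt(2))*exp(7*I*pi/12)/4. Key observation: gates 10-15 undo each other exactly, leaving only the rest of the circuit to track.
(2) The expectation value of ZZII is sqrt(3)/2.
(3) The final state's coefficient on |1011> equals (-sqrt(6) + sqrt(2))*exp(7*I*pi/12)/4.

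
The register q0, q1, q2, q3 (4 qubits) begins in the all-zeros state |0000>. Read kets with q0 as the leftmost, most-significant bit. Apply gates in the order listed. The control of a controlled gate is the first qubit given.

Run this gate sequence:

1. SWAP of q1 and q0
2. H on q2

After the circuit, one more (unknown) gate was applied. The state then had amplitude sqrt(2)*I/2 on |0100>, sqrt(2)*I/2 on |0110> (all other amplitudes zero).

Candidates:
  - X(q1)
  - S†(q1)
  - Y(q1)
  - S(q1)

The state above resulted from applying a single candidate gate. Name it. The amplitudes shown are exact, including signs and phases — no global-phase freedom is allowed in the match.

The applied gate was Y(q1).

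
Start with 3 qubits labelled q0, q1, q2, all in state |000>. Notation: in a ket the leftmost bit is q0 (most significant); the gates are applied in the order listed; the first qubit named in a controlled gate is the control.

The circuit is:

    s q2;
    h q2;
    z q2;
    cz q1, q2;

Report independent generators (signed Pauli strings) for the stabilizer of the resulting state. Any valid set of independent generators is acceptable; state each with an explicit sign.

The final state is stabilized by the group generated by -IIX, +ZII, +IZI; other independent generating sets are equally valid.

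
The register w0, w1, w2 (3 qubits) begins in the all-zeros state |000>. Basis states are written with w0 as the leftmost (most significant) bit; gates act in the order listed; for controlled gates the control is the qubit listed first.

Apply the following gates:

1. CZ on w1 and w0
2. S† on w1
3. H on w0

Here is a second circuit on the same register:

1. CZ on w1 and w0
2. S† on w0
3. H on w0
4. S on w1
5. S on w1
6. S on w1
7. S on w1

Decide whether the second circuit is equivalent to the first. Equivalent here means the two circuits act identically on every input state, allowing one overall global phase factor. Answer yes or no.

No, they are not equivalent — no single phase factor reconciles the two unitaries.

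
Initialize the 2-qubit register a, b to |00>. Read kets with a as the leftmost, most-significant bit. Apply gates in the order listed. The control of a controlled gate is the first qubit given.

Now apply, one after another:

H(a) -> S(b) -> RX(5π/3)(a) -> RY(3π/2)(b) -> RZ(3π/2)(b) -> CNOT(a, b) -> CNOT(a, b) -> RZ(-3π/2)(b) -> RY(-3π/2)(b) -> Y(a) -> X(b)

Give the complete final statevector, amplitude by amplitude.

After the circuit, the state carries amplitude 0 on |00>, -sqrt(2)/4 + sqrt(6)*I/4 on |01>, 0 on |10>, sqrt(2)/4 - sqrt(6)*I/4 on |11>. Key observation: gates 4-9 undo each other exactly, leaving only the rest of the circuit to track.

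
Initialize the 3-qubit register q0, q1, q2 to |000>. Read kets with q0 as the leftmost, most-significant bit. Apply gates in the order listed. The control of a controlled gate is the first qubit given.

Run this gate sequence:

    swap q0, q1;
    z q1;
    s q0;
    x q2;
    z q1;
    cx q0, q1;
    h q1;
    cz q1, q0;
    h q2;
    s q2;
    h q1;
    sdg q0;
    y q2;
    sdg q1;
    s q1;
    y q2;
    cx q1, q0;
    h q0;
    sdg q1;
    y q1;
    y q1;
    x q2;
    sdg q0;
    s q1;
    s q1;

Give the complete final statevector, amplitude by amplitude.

The resulting statevector has amplitude -I/2 on |000>, 1/2 on |001>, 0 on |010>, 0 on |011>, -1/2 on |100>, -I/2 on |101>, 0 on |110>, 0 on |111>.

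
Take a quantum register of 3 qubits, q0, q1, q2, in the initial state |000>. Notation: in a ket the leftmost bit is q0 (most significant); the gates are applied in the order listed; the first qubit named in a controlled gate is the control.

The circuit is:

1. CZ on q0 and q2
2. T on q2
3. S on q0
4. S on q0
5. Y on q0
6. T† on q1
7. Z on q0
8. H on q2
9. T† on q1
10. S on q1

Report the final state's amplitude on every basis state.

The resulting statevector has amplitude -sqrt(2)*I/2 on |100>, -sqrt(2)*I/2 on |101>, and 0 on every other basis state.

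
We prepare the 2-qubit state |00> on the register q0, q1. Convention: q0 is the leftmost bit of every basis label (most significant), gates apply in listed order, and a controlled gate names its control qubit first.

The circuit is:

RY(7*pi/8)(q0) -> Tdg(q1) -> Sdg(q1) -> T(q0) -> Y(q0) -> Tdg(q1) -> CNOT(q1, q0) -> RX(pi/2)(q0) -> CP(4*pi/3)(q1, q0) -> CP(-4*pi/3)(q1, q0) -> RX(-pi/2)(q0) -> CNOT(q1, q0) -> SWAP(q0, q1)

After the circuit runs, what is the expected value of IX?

The expectation value of IX is -sqrt(4 - 2*sqrt(2))/4. Key observation: gates 7-12 undo each other exactly, leaving only the rest of the circuit to track.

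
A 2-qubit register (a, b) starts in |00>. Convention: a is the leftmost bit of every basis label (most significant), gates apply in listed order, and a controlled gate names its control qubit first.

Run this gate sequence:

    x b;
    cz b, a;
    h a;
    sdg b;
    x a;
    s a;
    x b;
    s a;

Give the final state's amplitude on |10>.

The final state's coefficient on |10> equals sqrt(2)*I/2.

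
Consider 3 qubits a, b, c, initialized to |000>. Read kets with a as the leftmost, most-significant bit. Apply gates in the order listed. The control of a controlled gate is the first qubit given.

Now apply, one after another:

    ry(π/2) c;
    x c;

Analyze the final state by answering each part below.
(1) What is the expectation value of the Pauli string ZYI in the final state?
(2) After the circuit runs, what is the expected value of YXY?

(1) In the final state, ZYI has expectation 0.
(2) In the final state, YXY has expectation 0.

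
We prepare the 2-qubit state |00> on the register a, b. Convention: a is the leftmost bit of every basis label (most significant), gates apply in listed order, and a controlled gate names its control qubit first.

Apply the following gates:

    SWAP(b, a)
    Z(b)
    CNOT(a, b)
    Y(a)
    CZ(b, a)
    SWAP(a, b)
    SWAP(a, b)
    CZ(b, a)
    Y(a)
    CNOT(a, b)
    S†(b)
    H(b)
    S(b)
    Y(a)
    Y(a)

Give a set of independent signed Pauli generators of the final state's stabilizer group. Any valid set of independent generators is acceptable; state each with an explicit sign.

The final state is stabilized by the group generated by +IY, +ZI; other independent generating sets are equally valid. Key observation: the block from step 4 through step 9 cancels to the identity and can be dropped.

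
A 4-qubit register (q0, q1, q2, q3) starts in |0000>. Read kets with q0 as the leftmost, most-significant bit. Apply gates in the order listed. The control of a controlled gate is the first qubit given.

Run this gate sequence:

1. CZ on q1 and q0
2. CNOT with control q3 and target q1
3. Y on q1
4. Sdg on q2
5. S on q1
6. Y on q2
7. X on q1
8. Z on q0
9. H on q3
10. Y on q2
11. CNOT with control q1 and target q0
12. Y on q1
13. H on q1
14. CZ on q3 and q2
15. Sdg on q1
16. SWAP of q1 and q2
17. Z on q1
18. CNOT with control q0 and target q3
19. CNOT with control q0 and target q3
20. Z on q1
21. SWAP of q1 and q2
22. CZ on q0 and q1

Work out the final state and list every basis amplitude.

After the circuit, the state carries amplitude -I/2 on |0000>, -I/2 on |0001>, 1/2 on |0100>, 1/2 on |0101>, and 0 on every other basis state.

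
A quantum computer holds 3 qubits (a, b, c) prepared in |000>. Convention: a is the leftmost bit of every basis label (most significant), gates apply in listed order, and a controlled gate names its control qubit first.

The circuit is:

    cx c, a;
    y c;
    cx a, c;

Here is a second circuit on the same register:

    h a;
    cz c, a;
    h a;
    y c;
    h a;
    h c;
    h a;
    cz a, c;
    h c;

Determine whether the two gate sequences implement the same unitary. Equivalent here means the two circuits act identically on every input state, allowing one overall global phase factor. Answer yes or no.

Yes: on every input state the two circuits agree up to one overall phase factor.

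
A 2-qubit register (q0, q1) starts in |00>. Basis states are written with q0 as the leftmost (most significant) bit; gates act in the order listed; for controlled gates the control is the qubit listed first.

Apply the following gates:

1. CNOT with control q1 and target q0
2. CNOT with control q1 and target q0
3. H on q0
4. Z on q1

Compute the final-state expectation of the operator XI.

In the final state, XI has expectation 1. Key observation: the block from step 1 through step 2 cancels to the identity and can be dropped.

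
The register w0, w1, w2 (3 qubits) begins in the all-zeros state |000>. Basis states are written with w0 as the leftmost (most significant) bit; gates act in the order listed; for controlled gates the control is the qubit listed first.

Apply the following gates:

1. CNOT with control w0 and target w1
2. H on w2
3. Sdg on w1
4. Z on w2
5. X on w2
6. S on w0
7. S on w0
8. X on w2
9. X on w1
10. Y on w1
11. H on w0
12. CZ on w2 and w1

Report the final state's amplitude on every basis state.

After the circuit, the state carries amplitude -I/2 on |000>, I/2 on |001>, 0 on |010>, 0 on |011>, -I/2 on |100>, I/2 on |101>, 0 on |110>, 0 on |111>.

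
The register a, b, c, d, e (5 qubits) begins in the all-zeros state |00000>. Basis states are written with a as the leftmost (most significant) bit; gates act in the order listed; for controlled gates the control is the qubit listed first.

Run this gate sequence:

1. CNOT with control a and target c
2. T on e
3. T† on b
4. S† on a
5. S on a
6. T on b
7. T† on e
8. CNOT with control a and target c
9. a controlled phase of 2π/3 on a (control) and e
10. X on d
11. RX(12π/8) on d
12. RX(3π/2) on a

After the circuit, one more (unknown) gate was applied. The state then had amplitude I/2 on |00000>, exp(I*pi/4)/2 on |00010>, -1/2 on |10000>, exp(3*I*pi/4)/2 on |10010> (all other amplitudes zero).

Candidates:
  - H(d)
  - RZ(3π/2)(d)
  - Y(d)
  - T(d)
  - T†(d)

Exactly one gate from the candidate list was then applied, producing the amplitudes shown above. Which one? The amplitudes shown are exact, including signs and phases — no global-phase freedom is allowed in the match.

The unique candidate consistent with the amplitudes is T(d). Key observation: steps 1-8 multiply out to the identity, so the circuit reduces to the remaining gates.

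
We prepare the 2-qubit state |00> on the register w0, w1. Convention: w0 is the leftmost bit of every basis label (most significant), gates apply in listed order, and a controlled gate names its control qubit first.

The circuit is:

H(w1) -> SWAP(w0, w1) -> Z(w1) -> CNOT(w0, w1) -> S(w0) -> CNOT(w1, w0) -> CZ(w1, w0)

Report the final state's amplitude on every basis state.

The resulting statevector has amplitude sqrt(2)/2 on |00>, sqrt(2)*I/2 on |01>, 0 on |10>, 0 on |11>.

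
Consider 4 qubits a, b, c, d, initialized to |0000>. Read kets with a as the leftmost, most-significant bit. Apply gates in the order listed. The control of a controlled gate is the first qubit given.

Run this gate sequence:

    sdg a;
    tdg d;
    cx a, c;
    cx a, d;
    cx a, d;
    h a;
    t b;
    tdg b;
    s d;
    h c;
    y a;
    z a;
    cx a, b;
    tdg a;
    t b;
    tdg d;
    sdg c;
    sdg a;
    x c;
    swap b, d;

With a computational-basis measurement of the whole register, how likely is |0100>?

Outcome |0100> occurs with probability 0. Key observation: steps 4-5 multiply out to the identity, so the circuit reduces to the remaining gates.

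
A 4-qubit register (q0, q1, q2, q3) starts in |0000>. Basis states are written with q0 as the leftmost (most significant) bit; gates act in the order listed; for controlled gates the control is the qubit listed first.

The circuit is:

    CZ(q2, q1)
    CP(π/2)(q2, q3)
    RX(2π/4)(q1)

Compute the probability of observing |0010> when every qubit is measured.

Outcome |0010> occurs with probability 0.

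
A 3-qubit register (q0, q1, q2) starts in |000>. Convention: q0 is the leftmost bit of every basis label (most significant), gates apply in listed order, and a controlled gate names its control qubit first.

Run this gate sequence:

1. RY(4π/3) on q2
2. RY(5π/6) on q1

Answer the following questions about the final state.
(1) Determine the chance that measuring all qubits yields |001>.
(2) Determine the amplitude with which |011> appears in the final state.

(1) A full measurement returns |001> with probability 3/8 - 3*sqrt(3)/16.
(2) The amplitude on |011> is sqrt(6)/8 + 3*sqrt(2)/8.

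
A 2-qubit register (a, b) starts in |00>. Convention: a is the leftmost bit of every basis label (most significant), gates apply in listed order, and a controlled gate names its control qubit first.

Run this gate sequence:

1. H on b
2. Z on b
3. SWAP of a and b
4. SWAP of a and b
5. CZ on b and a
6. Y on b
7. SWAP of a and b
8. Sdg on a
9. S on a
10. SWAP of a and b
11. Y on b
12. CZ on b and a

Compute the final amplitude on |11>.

The final state's coefficient on |11> equals 0. Key observation: gates 5-12 undo each other exactly, leaving only the rest of the circuit to track.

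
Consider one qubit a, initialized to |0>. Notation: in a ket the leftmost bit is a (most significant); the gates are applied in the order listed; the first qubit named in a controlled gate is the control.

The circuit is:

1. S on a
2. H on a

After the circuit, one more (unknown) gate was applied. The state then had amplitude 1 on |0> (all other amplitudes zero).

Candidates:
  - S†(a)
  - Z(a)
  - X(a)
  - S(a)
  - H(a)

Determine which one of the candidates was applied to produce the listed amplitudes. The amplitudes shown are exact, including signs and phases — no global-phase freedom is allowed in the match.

It was H(a) that produced the state shown.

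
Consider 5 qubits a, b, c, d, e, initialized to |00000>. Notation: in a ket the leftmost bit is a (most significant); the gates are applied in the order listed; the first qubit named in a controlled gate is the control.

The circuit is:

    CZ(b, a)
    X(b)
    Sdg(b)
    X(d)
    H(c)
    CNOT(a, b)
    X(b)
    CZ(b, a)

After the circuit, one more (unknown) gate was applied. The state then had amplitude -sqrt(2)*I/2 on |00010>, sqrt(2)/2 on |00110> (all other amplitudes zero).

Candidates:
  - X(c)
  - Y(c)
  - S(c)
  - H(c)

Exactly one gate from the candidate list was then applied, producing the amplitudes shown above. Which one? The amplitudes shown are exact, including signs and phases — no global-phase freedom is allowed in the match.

The applied gate was S(c).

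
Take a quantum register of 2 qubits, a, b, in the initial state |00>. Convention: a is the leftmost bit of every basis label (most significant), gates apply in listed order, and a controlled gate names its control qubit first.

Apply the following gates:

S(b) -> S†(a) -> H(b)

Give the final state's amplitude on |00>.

|00> carries amplitude sqrt(2)/2 in the final state.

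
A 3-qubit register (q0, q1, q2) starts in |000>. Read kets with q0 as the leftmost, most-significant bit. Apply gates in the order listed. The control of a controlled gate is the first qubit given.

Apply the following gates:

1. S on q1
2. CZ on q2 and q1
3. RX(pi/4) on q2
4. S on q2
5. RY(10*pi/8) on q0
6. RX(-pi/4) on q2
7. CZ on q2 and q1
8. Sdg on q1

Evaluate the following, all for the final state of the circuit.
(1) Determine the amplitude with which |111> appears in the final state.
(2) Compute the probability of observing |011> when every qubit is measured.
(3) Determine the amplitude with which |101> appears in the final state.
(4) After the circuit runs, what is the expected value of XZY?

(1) |111> carries amplitude 0 in the final state.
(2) The probability of measuring |011> is 0.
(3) The amplitude on |101> is sqrt(2)*sqrt(2 - sqrt(2))/8 + sqrt(2 - sqrt(2))/4 + sqrt(2)*I*sqrt(2 - sqrt(2))/8 + I*sqrt(2 - sqrt(2))/4.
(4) The expectation value of XZY is -sqrt(2)/4.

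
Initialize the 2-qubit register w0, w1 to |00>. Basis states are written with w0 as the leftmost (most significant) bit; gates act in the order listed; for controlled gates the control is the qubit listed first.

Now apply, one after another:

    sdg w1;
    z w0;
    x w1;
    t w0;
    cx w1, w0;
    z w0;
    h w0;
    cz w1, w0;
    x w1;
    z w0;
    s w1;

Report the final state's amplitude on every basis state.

The final amplitudes are -sqrt(2)/2 on |00>, 0 on |01>, sqrt(2)/2 on |10>, 0 on |11>.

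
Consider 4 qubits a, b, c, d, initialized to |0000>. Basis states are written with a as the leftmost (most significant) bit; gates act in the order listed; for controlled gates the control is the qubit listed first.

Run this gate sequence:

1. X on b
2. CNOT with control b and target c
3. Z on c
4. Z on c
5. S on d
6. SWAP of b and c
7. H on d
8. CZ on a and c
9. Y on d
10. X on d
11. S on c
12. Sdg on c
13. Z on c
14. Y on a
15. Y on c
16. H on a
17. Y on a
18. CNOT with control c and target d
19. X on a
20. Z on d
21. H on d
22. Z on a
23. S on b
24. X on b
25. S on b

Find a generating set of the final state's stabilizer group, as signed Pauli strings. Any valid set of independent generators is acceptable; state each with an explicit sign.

The final state is stabilized by the group generated by -XIII, +IZII, +IIZI, +IIIZ; other independent generating sets are equally valid.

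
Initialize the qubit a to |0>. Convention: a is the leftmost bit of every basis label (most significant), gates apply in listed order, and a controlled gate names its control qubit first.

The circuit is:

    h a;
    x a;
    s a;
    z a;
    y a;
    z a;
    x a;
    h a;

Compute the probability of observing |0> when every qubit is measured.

The probability of measuring |0> is 1/2.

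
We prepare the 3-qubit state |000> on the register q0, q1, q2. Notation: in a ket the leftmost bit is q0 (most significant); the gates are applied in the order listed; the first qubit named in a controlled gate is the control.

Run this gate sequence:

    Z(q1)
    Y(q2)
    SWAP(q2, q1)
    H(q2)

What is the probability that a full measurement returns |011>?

A full measurement returns |011> with probability 1/2.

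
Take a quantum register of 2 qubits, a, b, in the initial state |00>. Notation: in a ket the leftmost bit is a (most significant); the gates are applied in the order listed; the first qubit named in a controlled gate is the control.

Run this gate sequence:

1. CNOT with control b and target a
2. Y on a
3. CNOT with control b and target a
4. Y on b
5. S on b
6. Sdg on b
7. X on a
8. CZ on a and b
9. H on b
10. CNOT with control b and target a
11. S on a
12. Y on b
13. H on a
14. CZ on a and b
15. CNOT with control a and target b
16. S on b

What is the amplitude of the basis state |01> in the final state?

|01> carries amplitude 1/2 in the final state.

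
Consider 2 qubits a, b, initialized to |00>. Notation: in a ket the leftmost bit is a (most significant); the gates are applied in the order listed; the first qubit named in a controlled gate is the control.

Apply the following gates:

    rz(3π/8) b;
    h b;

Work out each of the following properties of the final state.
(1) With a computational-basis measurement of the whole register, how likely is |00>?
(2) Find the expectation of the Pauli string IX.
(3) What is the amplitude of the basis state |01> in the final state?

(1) Outcome |00> occurs with probability 1/2.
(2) The expectation value of IX is 1.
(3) The final state's coefficient on |01> equals -sqrt(2)*exp(13*I*pi/16)/2.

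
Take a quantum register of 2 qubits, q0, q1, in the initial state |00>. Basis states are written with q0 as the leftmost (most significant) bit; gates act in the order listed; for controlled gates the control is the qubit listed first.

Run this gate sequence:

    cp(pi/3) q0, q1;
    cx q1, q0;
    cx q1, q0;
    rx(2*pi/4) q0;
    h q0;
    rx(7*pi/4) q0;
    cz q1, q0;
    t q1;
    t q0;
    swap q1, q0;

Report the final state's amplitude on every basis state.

The final amplitudes are (1 - I)*(-sqrt(sqrt(2) + 2) + sqrt(2 - sqrt(2)))/4 on |00>, -sqrt(sqrt(2) + 2)*exp(I*pi/4)/4 - sqrt(sqrt(2) + 2)*exp(3*I*pi/4)/4 - sqrt(2 - sqrt(2))*exp(I*pi/4)/4 - sqrt(2 - sqrt(2))*exp(3*I*pi/4)/4 on |01>, 0 on |10>, 0 on |11>. Key observation: gates 2-3 undo each other exactly, leaving only the rest of the circuit to track.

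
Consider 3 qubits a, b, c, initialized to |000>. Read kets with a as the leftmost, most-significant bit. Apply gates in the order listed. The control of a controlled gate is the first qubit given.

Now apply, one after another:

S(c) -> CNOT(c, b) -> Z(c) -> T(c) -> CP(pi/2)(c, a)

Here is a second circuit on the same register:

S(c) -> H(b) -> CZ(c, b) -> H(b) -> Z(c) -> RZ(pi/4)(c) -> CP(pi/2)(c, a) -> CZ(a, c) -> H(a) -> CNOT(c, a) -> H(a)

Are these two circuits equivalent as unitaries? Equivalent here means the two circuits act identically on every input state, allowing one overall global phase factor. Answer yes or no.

Yes: on every input state the two circuits agree up to one overall phase factor.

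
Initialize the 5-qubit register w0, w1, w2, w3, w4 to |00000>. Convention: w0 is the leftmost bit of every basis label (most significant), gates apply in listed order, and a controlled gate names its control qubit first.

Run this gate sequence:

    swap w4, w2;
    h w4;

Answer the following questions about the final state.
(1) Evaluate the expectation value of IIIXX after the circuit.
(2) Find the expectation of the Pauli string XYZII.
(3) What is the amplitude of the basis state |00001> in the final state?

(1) In the final state, IIIXX has expectation 0.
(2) In the final state, XYZII has expectation 0.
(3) The final state's coefficient on |00001> equals sqrt(2)/2.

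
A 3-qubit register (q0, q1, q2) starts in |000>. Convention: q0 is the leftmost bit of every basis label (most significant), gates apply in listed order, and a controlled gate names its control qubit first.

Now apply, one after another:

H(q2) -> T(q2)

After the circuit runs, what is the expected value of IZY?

The observable IZY averages to sqrt(2)/2.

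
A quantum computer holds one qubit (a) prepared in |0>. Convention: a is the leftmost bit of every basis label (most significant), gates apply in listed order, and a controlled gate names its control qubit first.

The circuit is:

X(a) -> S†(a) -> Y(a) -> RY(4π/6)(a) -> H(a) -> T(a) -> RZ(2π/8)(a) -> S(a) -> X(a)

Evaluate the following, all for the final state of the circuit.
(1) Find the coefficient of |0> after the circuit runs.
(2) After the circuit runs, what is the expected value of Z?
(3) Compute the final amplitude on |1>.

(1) The amplitude on |0> is (-sqrt(2) + sqrt(6))*exp(7*I*pi/8)/4.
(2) The expectation value of Z is -sqrt(3)/2.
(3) The final state's coefficient on |1> equals (sqrt(2) + sqrt(6))*exp(7*I*pi/8)/4.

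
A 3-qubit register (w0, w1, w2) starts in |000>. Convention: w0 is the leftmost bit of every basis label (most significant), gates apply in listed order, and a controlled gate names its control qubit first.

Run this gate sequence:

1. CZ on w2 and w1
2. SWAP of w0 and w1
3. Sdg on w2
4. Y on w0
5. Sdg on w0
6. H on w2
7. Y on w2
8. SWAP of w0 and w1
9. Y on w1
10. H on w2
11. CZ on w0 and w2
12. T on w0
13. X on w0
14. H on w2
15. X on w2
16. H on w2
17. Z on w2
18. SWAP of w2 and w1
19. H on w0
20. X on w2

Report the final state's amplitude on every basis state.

The final amplitudes are -sqrt(2)/2 on |011>, sqrt(2)/2 on |111>, and 0 on every other basis state. Key observation: steps 14-17 multiply out to the identity, so the circuit reduces to the remaining gates.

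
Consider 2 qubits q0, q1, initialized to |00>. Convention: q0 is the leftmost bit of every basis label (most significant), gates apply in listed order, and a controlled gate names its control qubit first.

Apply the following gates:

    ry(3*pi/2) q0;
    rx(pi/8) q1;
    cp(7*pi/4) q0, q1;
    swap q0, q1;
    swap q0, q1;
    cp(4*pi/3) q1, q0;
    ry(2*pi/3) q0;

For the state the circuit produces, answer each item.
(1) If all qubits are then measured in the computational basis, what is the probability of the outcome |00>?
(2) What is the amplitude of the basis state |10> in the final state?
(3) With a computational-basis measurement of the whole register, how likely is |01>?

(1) Outcome |00> occurs with probability (sqrt(3) + 2)*(sqrt(sqrt(2) + 2) + 2)/16. Key observation: gates 4-5 undo each other exactly, leaving only the rest of the circuit to track.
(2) The final state's coefficient on |10> equals (-sqrt(6) + sqrt(2))*cos(pi/16)/4.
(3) The probability of measuring |01> is (2 - sqrt(sqrt(2) + 2))*(-sqrt(3)*(sqrt(2) + sqrt(6)) + 8)/64.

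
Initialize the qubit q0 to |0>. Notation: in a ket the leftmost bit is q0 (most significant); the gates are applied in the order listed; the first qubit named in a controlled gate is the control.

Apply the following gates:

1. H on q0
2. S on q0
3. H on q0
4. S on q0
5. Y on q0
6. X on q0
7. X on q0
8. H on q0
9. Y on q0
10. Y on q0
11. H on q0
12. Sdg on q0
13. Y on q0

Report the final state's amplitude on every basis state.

After the circuit, the state carries amplitude 1/2 - I/2 on |0>, 1/2 + I/2 on |1>. Key observation: steps 6-7 multiply out to the identity, so the circuit reduces to the remaining gates.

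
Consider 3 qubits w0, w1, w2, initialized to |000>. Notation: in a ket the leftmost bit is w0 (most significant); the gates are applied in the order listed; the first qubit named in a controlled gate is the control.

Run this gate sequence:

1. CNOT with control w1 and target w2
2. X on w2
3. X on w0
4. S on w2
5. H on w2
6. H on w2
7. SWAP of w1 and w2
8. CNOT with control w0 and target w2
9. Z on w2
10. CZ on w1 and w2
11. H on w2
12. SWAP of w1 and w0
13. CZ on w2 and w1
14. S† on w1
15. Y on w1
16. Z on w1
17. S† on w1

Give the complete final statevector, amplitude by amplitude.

The resulting statevector has amplitude -sqrt(2)*I/2 on |100>, -sqrt(2)*I/2 on |101>, and 0 on every other basis state. Key observation: steps 5-6 multiply out to the identity, so the circuit reduces to the remaining gates.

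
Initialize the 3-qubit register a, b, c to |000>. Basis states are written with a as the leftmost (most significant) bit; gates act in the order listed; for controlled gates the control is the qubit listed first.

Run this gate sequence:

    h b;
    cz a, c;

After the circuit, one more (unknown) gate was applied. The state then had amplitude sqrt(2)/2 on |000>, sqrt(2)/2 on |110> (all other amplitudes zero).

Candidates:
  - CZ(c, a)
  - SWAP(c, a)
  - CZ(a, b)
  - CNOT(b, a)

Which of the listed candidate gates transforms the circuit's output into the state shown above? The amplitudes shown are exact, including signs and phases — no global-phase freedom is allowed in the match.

The applied gate was CNOT(b, a).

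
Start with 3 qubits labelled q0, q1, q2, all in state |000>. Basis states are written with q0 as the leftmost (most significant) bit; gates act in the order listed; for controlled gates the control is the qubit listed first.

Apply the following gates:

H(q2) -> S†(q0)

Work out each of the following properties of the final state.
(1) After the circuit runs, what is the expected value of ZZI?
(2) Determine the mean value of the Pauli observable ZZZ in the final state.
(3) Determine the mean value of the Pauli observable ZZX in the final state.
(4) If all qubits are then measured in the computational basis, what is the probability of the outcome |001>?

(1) The expectation value of ZZI is 1.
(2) The expectation value of ZZZ is 0.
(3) The observable ZZX averages to 1.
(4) Outcome |001> occurs with probability 1/2.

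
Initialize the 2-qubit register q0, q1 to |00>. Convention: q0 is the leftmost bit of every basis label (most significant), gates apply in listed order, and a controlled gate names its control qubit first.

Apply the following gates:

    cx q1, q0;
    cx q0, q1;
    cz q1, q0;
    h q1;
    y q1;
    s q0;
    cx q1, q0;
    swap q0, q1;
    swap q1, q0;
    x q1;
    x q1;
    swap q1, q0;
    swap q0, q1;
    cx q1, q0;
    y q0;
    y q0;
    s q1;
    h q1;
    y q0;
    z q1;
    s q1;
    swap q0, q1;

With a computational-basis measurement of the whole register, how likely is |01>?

Outcome |01> occurs with probability 1/2. Key observation: gates 7-14 undo each other exactly, leaving only the rest of the circuit to track.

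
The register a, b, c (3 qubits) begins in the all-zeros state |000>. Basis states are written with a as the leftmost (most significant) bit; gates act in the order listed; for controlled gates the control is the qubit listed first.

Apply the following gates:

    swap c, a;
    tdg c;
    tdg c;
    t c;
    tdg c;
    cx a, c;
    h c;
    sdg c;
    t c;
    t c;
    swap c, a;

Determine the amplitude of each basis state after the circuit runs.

The resulting statevector has amplitude sqrt(2)/2 on |000>, sqrt(2)/2 on |100>, and 0 on every other basis state.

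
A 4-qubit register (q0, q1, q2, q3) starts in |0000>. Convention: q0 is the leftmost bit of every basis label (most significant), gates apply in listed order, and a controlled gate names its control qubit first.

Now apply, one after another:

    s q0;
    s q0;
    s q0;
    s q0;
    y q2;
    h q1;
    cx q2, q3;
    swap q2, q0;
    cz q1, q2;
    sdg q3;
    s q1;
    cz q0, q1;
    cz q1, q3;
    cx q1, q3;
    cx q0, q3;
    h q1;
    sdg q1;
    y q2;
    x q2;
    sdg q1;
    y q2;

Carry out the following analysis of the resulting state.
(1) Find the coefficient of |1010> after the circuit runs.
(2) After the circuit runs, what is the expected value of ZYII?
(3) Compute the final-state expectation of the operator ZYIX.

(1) The final state's coefficient on |1010> equals -1/2.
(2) In the final state, ZYII has expectation 0.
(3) In the final state, ZYIX has expectation -1.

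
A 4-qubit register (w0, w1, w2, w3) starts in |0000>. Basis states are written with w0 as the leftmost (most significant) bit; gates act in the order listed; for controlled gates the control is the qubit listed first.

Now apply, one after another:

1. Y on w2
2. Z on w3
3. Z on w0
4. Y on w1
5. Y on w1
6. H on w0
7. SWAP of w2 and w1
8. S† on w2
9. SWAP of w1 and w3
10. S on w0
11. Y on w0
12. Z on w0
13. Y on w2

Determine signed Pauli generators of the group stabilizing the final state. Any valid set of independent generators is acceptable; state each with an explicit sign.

One valid set of independent stabilizer generators is -YIII, +IZII, -IIZI, -IIIZ (any independent generating set of the same group is equally correct).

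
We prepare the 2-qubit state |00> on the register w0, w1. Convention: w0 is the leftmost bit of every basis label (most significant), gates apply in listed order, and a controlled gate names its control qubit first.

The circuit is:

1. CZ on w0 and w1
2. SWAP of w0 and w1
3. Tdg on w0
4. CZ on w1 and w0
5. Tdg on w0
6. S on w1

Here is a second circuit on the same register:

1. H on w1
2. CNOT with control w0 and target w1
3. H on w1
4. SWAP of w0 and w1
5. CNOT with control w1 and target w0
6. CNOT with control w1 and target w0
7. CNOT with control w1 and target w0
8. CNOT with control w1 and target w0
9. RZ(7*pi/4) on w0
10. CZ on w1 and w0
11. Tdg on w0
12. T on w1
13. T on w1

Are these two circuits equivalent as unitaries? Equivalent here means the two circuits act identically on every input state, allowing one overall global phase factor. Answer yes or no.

Yes — the two circuits implement the same unitary up to a global phase.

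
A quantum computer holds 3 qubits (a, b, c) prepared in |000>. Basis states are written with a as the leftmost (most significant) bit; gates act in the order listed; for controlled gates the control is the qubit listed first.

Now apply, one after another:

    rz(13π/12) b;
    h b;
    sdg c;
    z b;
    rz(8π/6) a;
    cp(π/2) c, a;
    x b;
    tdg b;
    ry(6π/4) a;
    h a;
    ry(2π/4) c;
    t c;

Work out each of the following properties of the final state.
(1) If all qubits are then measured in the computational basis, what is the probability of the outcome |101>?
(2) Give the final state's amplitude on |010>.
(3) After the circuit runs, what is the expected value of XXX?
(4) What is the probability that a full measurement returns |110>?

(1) A full measurement returns |101> with probability 1/4.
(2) The final state's coefficient on |010> equals 0.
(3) In the final state, XXX has expectation 0.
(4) The probability of measuring |110> is 1/4.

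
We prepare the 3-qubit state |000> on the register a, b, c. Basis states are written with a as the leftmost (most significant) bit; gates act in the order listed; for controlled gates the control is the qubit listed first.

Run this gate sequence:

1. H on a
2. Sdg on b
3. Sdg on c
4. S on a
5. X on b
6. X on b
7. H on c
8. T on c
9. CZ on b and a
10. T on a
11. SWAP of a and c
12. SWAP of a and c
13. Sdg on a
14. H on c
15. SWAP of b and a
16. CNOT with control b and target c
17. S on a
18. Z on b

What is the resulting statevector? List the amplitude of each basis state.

The resulting statevector has amplitude sqrt(2)*(1 + exp(I*pi/4))/4 on |000>, sqrt(2)*(1 - exp(I*pi/4))/4 on |001>, sqrt(2)*(-exp(I*pi/4) + I)/4 on |010>, sqrt(2)*(-I - exp(I*pi/4))/4 on |011>, 0 on |100>, 0 on |101>, 0 on |110>, 0 on |111>. Key observation: steps 11-12 multiply out to the identity, so the circuit reduces to the remaining gates.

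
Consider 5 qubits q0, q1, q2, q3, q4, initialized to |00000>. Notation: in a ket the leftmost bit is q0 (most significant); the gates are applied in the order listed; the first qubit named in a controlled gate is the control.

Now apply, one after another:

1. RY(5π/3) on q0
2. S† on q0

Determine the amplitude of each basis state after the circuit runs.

The resulting statevector has amplitude -sqrt(3)/2 on |00000>, -I/2 on |10000>, and 0 on every other basis state.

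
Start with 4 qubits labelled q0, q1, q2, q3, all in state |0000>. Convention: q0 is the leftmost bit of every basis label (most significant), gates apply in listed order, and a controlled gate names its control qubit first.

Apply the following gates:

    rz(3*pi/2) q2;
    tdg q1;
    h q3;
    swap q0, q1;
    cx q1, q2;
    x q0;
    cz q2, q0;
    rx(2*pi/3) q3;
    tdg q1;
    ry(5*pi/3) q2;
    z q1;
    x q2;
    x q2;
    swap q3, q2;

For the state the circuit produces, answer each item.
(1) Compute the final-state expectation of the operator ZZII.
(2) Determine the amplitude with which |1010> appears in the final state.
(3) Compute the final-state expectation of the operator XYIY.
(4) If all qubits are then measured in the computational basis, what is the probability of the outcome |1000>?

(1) The observable ZZII averages to -1.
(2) |1010> carries amplitude (sqrt(6) - 3*sqrt(2)*I)*exp(I*pi/4)/8 in the final state.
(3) The expectation value of XYIY is 0.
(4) The probability of measuring |1000> is 3/8.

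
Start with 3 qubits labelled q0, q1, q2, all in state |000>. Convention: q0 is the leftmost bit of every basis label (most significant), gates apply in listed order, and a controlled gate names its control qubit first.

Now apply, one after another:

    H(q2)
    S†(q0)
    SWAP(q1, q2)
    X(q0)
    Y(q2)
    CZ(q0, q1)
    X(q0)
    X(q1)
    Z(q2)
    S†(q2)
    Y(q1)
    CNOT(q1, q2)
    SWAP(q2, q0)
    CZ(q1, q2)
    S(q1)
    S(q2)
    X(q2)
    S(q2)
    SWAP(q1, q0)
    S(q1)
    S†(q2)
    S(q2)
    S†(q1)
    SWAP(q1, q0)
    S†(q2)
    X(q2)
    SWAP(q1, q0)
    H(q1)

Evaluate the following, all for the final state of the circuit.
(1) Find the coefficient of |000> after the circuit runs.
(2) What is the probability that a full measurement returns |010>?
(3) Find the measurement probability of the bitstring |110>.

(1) |000> carries amplitude I/2 in the final state. Key observation: gates 19-24 undo each other exactly, leaving only the rest of the circuit to track.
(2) The probability of measuring |010> is 1/4.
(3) A full measurement returns |110> with probability 1/4.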